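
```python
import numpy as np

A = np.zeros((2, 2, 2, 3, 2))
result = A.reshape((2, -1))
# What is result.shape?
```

(2, 24)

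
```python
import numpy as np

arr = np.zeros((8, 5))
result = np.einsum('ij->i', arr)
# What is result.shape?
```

(8,)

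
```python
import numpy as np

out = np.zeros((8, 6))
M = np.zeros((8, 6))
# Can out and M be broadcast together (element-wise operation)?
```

Yes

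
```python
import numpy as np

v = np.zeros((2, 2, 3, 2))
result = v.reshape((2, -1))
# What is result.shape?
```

(2, 12)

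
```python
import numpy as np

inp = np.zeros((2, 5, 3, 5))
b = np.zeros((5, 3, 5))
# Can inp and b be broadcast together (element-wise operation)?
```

Yes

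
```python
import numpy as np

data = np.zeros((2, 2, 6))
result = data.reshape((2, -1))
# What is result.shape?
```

(2, 12)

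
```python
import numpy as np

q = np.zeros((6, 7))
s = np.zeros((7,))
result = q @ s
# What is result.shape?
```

(6,)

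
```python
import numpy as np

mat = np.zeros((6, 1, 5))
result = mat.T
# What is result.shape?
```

(5, 1, 6)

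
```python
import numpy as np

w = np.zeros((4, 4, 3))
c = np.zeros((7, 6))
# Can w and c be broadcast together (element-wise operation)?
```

No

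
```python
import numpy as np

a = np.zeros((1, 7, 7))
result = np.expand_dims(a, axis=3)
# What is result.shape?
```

(1, 7, 7, 1)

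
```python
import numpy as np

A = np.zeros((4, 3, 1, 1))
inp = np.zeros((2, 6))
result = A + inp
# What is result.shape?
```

(4, 3, 2, 6)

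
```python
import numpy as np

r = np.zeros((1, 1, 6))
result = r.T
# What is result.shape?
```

(6, 1, 1)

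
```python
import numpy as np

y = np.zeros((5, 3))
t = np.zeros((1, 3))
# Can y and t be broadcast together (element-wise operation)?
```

Yes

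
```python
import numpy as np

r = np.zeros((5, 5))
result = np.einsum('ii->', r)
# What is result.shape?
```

()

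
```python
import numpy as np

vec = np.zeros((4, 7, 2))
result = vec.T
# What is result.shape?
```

(2, 7, 4)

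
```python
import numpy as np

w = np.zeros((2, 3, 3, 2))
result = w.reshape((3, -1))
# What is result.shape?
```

(3, 12)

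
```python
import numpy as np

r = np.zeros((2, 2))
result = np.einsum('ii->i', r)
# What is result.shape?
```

(2,)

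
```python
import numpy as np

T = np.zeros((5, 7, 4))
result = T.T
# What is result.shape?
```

(4, 7, 5)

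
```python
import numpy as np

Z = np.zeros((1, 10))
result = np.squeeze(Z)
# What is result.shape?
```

(10,)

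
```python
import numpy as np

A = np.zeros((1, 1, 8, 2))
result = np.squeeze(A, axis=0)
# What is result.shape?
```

(1, 8, 2)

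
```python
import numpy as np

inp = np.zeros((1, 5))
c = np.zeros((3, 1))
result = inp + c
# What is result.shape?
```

(3, 5)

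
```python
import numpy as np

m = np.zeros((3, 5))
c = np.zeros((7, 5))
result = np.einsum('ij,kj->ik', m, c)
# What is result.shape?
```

(3, 7)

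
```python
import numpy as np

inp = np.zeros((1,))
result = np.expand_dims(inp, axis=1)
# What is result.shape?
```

(1, 1)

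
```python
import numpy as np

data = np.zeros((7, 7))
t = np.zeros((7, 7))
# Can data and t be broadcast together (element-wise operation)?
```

Yes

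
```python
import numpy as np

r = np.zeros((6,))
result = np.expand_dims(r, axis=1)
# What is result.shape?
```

(6, 1)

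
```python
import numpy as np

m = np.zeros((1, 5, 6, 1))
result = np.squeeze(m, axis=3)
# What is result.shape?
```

(1, 5, 6)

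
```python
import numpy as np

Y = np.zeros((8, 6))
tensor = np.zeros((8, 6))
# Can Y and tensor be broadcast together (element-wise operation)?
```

Yes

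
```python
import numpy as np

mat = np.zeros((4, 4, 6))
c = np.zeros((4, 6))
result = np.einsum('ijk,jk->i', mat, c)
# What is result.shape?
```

(4,)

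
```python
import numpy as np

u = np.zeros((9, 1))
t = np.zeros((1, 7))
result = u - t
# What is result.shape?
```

(9, 7)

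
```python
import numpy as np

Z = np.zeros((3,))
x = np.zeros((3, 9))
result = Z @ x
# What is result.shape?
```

(9,)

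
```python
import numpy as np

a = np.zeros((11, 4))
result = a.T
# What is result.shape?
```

(4, 11)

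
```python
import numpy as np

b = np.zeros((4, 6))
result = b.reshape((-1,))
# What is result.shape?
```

(24,)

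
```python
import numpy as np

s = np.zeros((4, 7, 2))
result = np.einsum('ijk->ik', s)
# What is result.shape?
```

(4, 2)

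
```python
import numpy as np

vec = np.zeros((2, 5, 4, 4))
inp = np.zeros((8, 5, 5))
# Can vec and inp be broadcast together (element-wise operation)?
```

No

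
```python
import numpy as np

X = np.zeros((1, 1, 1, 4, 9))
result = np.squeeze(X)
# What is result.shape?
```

(4, 9)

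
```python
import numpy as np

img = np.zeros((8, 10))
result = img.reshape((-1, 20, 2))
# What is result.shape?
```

(2, 20, 2)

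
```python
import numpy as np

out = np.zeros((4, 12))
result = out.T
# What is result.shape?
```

(12, 4)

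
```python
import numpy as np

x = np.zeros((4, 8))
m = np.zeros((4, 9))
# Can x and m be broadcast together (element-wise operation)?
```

No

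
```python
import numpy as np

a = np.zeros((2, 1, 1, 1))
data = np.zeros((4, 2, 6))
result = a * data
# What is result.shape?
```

(2, 4, 2, 6)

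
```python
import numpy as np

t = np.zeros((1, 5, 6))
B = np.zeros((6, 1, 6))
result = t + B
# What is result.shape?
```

(6, 5, 6)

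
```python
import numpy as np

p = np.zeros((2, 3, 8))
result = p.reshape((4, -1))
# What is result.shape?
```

(4, 12)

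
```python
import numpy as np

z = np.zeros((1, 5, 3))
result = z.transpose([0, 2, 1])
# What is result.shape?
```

(1, 3, 5)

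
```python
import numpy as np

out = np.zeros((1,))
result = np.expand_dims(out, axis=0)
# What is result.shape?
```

(1, 1)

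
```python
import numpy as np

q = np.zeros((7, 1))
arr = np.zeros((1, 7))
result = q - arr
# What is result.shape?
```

(7, 7)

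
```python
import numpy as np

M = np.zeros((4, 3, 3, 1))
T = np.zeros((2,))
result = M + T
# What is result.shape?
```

(4, 3, 3, 2)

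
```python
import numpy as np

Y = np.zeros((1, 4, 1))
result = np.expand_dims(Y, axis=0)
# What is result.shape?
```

(1, 1, 4, 1)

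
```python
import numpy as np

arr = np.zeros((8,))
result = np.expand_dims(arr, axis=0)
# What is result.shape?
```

(1, 8)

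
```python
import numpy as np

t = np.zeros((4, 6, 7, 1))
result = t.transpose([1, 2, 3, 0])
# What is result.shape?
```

(6, 7, 1, 4)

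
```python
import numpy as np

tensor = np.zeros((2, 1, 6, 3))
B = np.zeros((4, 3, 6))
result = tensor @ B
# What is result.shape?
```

(2, 4, 6, 6)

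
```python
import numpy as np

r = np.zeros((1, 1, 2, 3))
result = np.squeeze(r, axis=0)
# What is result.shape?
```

(1, 2, 3)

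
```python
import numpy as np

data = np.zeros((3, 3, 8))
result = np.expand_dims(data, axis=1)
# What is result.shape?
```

(3, 1, 3, 8)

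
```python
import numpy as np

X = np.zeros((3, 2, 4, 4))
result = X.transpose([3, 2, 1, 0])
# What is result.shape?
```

(4, 4, 2, 3)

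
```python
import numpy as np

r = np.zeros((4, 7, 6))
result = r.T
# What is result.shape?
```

(6, 7, 4)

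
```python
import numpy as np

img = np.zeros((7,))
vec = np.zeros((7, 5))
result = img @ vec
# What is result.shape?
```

(5,)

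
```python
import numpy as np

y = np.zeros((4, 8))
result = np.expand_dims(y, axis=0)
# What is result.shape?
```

(1, 4, 8)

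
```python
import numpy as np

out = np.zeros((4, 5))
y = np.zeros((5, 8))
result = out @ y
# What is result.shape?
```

(4, 8)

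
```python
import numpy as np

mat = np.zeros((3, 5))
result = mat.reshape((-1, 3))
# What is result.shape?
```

(5, 3)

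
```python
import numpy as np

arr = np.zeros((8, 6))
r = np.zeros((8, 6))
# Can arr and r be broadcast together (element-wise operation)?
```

Yes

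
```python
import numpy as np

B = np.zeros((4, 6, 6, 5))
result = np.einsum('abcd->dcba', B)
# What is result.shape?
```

(5, 6, 6, 4)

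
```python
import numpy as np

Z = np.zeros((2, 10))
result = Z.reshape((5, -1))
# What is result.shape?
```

(5, 4)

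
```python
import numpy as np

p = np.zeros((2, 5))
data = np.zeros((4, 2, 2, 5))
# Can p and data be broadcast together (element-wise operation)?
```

Yes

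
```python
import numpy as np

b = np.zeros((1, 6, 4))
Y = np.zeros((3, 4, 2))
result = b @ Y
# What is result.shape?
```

(3, 6, 2)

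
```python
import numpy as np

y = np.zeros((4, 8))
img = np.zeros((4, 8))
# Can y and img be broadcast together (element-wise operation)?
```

Yes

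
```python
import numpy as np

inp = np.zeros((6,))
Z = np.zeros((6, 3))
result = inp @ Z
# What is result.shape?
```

(3,)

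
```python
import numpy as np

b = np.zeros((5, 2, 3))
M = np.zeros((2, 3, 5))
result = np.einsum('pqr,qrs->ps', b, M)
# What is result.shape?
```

(5, 5)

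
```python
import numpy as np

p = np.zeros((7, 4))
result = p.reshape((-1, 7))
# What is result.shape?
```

(4, 7)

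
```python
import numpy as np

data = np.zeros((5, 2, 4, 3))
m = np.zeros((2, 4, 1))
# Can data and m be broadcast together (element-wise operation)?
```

Yes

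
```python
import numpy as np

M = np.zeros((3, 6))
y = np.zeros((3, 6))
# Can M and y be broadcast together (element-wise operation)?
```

Yes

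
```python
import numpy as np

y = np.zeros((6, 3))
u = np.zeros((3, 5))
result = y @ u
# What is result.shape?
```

(6, 5)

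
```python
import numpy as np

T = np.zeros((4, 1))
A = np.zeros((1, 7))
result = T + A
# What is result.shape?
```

(4, 7)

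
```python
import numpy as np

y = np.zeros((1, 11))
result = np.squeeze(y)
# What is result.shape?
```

(11,)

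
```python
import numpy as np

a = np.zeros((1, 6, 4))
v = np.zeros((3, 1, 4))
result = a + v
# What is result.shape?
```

(3, 6, 4)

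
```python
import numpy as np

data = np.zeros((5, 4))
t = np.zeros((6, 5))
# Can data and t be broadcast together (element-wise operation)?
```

No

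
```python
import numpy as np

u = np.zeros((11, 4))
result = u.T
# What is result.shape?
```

(4, 11)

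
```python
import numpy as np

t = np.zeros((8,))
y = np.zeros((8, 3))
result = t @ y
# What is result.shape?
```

(3,)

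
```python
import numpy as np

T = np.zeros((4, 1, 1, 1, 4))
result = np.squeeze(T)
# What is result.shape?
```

(4, 4)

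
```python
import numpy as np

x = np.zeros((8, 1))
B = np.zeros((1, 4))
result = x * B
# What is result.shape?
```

(8, 4)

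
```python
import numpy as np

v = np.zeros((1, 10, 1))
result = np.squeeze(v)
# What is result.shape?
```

(10,)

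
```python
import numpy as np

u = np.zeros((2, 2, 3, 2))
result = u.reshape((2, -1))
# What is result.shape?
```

(2, 12)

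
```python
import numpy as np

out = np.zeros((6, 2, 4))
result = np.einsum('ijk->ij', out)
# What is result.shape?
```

(6, 2)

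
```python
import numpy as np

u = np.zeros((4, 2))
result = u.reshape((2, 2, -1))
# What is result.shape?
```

(2, 2, 2)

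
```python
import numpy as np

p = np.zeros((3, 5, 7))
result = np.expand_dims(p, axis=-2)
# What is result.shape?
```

(3, 5, 1, 7)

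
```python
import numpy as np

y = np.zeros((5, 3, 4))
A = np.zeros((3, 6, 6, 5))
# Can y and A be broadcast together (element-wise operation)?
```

No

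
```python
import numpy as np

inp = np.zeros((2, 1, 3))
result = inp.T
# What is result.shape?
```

(3, 1, 2)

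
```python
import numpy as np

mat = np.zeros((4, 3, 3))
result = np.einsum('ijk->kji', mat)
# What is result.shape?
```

(3, 3, 4)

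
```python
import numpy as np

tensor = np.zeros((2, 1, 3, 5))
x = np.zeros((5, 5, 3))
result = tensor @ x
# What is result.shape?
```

(2, 5, 3, 3)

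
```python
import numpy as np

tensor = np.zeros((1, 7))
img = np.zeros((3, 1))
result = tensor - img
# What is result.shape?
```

(3, 7)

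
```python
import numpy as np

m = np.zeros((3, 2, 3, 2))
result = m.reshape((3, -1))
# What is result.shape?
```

(3, 12)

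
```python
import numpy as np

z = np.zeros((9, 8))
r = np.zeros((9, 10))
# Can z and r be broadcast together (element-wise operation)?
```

No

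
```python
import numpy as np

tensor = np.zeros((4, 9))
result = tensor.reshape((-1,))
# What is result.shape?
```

(36,)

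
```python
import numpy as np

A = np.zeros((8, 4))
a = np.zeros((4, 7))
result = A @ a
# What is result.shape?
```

(8, 7)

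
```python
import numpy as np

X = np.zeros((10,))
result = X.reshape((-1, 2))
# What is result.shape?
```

(5, 2)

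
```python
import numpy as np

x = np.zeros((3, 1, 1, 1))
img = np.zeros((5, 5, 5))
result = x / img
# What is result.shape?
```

(3, 5, 5, 5)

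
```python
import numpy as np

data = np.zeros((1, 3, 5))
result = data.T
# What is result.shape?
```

(5, 3, 1)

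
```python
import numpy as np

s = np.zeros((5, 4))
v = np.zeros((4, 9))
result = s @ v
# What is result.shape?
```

(5, 9)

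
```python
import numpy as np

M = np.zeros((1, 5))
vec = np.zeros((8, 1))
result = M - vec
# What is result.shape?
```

(8, 5)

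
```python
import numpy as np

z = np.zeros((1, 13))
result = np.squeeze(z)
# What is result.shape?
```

(13,)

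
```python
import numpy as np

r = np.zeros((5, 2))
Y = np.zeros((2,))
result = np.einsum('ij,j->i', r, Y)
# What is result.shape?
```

(5,)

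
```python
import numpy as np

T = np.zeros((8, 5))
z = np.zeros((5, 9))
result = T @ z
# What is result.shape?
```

(8, 9)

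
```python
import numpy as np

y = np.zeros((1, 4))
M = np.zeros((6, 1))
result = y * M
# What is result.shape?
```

(6, 4)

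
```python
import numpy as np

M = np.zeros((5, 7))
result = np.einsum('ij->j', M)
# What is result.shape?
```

(7,)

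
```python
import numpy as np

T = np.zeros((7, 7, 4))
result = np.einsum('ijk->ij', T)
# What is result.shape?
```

(7, 7)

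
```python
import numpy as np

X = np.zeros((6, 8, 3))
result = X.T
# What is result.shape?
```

(3, 8, 6)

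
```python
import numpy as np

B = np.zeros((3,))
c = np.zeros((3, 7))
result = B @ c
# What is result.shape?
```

(7,)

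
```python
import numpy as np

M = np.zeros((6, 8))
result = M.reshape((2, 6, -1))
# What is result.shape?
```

(2, 6, 4)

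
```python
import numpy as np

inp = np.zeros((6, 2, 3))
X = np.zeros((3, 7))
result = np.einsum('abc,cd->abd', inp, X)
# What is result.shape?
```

(6, 2, 7)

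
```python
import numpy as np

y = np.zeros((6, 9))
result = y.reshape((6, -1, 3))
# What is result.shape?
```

(6, 3, 3)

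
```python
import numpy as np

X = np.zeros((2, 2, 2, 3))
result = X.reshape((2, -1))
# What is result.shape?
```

(2, 12)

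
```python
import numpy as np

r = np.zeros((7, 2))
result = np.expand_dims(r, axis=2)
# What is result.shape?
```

(7, 2, 1)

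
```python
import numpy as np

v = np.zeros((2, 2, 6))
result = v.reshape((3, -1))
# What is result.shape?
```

(3, 8)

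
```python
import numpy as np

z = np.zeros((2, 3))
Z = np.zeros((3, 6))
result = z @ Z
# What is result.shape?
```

(2, 6)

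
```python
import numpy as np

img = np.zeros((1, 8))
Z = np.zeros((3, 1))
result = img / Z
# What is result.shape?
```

(3, 8)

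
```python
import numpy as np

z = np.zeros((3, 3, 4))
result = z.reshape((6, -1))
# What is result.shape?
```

(6, 6)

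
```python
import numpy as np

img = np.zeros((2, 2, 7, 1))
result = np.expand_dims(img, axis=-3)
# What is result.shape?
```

(2, 2, 1, 7, 1)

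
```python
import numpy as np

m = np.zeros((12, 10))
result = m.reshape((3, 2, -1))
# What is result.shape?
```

(3, 2, 20)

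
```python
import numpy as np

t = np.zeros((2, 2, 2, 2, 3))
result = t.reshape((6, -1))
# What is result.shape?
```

(6, 8)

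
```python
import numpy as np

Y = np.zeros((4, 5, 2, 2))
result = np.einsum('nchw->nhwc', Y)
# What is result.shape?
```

(4, 2, 2, 5)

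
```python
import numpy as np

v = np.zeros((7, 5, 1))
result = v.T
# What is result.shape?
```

(1, 5, 7)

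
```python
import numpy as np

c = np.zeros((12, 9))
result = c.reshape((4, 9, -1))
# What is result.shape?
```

(4, 9, 3)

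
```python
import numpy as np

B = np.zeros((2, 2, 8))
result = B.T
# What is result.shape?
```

(8, 2, 2)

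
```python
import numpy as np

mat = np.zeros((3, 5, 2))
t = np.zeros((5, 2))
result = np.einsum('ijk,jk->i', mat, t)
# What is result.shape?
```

(3,)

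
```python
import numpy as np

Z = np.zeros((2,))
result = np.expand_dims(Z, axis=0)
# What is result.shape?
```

(1, 2)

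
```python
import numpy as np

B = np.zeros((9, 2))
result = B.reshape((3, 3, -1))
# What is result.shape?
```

(3, 3, 2)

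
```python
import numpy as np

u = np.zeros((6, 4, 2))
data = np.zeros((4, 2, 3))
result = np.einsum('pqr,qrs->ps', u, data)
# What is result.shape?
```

(6, 3)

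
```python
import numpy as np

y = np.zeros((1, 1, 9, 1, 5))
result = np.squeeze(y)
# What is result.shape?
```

(9, 5)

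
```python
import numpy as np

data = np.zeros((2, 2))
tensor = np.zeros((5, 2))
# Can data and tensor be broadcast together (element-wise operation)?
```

No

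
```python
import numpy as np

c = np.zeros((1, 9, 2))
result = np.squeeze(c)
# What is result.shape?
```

(9, 2)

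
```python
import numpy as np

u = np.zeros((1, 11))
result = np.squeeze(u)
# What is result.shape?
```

(11,)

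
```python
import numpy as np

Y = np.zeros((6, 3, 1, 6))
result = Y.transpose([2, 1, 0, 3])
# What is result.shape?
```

(1, 3, 6, 6)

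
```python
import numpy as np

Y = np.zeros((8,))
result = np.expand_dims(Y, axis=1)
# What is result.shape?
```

(8, 1)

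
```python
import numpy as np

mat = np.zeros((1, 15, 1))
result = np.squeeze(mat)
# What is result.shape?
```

(15,)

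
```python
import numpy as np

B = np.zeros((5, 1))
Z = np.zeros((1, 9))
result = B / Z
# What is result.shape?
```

(5, 9)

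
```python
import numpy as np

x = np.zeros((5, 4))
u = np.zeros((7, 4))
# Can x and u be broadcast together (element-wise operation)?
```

No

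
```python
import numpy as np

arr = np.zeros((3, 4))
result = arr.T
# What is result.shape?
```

(4, 3)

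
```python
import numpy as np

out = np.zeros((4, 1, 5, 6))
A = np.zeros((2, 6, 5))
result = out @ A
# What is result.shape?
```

(4, 2, 5, 5)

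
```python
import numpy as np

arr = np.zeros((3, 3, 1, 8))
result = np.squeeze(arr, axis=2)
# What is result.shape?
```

(3, 3, 8)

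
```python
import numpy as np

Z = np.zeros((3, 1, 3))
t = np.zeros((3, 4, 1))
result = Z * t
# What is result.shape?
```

(3, 4, 3)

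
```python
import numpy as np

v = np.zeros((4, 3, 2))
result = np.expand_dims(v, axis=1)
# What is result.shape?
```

(4, 1, 3, 2)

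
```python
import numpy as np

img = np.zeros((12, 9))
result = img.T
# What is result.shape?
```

(9, 12)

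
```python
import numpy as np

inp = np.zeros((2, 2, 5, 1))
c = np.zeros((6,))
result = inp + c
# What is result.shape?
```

(2, 2, 5, 6)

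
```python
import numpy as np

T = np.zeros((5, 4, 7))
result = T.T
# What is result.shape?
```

(7, 4, 5)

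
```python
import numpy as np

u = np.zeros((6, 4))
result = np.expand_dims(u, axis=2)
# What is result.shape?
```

(6, 4, 1)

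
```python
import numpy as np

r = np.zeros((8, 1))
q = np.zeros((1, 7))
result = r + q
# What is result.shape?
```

(8, 7)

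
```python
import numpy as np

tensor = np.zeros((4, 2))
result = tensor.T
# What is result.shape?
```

(2, 4)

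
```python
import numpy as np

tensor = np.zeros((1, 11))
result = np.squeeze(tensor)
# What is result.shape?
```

(11,)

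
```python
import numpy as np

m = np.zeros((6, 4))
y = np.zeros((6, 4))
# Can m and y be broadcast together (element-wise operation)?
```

Yes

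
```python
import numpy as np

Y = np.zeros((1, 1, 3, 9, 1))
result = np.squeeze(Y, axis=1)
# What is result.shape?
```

(1, 3, 9, 1)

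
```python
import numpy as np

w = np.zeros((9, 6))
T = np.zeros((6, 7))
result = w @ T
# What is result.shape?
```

(9, 7)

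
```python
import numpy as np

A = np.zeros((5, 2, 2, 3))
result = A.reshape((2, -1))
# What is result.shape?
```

(2, 30)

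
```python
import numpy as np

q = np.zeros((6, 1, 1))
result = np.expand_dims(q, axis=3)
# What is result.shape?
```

(6, 1, 1, 1)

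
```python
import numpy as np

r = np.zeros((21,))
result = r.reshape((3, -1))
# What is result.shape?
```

(3, 7)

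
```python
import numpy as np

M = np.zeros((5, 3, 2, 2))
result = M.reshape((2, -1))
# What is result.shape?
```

(2, 30)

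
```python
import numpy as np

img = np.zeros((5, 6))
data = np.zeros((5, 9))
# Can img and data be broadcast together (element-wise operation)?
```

No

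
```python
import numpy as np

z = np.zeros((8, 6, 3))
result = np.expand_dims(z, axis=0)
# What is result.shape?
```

(1, 8, 6, 3)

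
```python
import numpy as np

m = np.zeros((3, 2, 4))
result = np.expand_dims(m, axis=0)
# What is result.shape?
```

(1, 3, 2, 4)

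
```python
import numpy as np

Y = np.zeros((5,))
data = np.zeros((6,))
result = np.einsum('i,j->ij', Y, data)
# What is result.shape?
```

(5, 6)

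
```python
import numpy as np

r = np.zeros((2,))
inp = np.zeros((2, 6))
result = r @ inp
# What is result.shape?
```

(6,)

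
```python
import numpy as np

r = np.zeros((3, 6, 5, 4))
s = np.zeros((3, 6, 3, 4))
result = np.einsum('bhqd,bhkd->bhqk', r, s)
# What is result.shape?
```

(3, 6, 5, 3)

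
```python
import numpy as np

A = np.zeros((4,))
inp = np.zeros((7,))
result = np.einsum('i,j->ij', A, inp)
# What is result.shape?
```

(4, 7)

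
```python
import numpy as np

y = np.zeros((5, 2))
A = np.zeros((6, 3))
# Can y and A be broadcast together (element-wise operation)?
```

No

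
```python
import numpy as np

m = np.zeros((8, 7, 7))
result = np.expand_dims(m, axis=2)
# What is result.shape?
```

(8, 7, 1, 7)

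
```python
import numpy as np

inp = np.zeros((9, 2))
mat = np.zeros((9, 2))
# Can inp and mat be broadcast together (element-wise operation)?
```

Yes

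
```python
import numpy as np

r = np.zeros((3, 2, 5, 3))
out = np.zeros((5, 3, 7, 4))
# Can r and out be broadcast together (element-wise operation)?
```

No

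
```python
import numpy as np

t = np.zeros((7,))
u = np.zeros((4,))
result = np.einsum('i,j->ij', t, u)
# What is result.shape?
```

(7, 4)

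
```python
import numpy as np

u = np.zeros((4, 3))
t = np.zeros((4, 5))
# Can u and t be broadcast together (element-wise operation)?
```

No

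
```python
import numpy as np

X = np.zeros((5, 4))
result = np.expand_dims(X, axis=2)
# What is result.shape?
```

(5, 4, 1)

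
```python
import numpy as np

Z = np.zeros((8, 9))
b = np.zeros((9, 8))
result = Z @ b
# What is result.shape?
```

(8, 8)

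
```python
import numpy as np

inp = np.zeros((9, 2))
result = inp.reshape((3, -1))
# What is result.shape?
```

(3, 6)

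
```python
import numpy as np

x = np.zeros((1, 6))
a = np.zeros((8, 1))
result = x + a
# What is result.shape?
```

(8, 6)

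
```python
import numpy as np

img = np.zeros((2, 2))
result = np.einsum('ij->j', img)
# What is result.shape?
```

(2,)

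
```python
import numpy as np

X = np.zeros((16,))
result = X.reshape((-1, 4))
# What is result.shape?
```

(4, 4)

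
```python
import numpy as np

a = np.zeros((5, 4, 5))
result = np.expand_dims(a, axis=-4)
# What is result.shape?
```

(1, 5, 4, 5)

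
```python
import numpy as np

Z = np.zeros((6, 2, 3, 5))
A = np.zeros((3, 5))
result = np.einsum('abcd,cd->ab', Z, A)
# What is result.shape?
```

(6, 2)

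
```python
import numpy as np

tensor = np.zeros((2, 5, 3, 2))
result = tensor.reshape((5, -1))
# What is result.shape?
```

(5, 12)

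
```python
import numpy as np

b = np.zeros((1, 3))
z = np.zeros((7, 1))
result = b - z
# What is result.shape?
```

(7, 3)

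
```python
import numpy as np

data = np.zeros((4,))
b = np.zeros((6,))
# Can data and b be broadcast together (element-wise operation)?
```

No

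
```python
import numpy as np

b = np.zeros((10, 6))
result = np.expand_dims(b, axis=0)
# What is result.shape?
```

(1, 10, 6)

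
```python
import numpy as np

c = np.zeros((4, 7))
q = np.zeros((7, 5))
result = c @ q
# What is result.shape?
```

(4, 5)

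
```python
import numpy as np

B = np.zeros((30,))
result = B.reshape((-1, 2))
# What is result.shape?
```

(15, 2)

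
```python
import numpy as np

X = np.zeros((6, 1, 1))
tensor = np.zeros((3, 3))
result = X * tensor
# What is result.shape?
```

(6, 3, 3)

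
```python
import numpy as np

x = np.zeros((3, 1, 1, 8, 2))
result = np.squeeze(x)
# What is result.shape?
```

(3, 8, 2)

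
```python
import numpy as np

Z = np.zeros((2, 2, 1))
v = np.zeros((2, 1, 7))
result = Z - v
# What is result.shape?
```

(2, 2, 7)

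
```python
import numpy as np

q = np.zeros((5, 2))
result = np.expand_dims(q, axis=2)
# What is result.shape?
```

(5, 2, 1)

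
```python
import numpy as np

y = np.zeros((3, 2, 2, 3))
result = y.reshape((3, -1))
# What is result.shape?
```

(3, 12)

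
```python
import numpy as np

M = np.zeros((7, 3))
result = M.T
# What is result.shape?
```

(3, 7)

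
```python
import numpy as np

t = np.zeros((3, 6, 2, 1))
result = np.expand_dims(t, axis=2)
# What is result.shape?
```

(3, 6, 1, 2, 1)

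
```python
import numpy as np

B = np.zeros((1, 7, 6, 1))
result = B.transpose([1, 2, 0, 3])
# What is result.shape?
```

(7, 6, 1, 1)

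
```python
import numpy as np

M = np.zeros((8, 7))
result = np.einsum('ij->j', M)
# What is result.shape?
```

(7,)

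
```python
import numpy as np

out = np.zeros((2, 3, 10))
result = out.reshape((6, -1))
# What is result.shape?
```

(6, 10)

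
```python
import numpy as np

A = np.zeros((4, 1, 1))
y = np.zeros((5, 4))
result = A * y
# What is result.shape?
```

(4, 5, 4)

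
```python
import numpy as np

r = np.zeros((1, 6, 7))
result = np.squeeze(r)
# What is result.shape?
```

(6, 7)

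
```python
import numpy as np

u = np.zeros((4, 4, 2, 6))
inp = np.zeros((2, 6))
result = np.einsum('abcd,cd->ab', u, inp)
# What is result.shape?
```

(4, 4)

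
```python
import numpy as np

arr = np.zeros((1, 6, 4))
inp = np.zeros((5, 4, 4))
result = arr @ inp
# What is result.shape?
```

(5, 6, 4)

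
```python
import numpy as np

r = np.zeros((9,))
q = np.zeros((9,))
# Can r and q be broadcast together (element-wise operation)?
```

Yes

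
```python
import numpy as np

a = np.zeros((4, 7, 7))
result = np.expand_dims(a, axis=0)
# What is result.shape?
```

(1, 4, 7, 7)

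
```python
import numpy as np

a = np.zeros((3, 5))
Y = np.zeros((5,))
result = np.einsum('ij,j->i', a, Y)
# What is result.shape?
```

(3,)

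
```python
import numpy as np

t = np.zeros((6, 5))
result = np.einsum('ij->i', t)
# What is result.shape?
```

(6,)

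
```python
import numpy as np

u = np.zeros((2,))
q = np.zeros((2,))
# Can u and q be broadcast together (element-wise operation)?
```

Yes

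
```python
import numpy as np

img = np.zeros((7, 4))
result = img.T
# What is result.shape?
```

(4, 7)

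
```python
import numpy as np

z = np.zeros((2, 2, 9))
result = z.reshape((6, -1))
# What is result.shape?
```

(6, 6)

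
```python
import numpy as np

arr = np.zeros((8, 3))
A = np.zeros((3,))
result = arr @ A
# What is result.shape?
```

(8,)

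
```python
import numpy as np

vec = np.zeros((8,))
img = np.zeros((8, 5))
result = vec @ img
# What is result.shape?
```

(5,)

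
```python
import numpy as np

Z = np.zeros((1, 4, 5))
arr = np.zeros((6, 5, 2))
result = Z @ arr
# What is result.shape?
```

(6, 4, 2)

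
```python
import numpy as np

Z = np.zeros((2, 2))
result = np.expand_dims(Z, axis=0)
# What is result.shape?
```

(1, 2, 2)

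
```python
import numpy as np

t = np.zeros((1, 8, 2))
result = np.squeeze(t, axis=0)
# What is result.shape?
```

(8, 2)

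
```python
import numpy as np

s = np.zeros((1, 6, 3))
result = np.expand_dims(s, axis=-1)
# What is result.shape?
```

(1, 6, 3, 1)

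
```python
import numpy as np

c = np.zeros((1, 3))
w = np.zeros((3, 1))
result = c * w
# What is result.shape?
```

(3, 3)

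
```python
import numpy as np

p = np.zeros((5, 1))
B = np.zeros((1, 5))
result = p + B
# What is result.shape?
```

(5, 5)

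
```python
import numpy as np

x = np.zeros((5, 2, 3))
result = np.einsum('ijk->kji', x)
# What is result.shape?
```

(3, 2, 5)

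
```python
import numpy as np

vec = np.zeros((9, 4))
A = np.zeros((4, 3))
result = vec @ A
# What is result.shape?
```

(9, 3)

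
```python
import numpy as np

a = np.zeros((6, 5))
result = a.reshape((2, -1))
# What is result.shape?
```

(2, 15)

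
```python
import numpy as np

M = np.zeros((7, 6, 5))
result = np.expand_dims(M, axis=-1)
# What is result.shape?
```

(7, 6, 5, 1)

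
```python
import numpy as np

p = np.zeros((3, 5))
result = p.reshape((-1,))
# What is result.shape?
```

(15,)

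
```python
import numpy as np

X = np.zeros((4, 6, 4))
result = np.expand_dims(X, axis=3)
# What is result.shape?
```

(4, 6, 4, 1)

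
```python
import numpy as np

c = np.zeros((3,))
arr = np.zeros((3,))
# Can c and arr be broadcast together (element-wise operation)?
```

Yes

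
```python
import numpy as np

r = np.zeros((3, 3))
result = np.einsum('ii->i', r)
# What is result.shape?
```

(3,)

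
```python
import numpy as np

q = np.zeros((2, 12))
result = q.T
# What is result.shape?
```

(12, 2)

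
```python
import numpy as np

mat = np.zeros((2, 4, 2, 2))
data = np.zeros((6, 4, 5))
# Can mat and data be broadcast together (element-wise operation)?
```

No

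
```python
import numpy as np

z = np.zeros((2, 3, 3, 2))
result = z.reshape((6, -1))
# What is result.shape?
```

(6, 6)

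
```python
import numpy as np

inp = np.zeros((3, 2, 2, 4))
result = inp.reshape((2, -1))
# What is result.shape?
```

(2, 24)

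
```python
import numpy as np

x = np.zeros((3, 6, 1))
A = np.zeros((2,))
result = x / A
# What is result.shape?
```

(3, 6, 2)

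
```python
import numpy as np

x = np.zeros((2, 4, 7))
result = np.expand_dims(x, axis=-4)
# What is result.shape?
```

(1, 2, 4, 7)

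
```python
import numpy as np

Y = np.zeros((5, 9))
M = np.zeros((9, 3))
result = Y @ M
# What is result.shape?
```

(5, 3)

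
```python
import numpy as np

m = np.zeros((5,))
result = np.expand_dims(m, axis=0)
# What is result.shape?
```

(1, 5)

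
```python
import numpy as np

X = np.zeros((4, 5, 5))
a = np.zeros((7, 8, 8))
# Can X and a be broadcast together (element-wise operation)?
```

No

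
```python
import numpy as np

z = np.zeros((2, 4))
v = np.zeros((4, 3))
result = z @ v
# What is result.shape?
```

(2, 3)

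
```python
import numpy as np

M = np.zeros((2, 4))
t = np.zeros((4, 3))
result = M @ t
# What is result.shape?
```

(2, 3)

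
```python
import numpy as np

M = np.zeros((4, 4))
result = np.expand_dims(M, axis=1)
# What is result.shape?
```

(4, 1, 4)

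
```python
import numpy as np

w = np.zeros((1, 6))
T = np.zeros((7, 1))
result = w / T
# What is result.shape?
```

(7, 6)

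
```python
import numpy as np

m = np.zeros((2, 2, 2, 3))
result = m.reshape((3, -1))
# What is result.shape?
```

(3, 8)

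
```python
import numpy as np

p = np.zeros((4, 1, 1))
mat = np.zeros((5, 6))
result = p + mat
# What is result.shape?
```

(4, 5, 6)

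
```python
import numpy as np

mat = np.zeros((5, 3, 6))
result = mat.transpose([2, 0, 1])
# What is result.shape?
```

(6, 5, 3)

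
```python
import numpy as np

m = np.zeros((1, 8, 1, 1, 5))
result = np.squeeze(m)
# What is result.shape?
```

(8, 5)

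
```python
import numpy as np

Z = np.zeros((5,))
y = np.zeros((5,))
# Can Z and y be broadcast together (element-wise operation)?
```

Yes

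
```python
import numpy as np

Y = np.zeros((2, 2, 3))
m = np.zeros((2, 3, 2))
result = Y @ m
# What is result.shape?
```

(2, 2, 2)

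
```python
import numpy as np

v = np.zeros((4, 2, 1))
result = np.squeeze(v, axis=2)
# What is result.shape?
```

(4, 2)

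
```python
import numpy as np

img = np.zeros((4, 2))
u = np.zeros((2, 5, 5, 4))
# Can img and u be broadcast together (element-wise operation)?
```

No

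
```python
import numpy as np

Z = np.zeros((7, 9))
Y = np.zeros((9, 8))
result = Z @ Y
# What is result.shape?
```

(7, 8)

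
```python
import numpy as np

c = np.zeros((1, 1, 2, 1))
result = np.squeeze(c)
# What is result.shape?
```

(2,)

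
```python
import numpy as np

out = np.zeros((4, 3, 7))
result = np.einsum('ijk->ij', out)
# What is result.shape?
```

(4, 3)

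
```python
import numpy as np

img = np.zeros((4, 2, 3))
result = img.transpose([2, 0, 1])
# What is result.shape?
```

(3, 4, 2)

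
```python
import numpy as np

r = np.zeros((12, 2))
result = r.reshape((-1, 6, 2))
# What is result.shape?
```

(2, 6, 2)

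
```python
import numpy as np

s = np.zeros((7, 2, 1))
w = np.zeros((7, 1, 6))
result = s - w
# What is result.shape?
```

(7, 2, 6)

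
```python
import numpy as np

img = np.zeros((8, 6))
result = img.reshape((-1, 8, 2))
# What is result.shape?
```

(3, 8, 2)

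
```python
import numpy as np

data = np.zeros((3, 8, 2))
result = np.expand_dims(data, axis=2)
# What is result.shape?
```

(3, 8, 1, 2)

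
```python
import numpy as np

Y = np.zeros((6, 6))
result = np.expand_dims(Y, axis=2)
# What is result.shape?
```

(6, 6, 1)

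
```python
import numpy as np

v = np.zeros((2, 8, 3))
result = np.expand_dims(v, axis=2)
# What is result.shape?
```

(2, 8, 1, 3)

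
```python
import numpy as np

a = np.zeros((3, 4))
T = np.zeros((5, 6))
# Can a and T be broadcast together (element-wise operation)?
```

No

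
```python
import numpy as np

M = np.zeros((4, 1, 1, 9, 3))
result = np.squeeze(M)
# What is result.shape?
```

(4, 9, 3)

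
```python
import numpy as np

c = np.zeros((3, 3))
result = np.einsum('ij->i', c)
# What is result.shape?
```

(3,)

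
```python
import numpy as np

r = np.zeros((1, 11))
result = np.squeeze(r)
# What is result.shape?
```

(11,)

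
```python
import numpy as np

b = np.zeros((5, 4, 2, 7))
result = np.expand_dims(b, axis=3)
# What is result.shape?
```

(5, 4, 2, 1, 7)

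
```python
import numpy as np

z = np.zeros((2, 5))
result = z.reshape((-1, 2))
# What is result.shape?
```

(5, 2)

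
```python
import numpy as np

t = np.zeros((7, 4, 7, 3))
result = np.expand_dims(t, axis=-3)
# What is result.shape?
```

(7, 4, 1, 7, 3)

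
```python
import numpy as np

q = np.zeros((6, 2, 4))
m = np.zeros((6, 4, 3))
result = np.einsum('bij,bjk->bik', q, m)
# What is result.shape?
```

(6, 2, 3)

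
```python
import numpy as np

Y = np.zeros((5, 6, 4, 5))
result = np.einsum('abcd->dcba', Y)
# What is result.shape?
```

(5, 4, 6, 5)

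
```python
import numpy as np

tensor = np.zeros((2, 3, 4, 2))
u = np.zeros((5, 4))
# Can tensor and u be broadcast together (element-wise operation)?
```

No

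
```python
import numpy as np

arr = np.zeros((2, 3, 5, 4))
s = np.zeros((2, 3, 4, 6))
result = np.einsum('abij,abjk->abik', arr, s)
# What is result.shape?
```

(2, 3, 5, 6)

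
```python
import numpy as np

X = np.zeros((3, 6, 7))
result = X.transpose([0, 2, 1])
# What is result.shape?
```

(3, 7, 6)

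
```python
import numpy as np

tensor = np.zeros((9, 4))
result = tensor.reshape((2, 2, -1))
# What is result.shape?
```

(2, 2, 9)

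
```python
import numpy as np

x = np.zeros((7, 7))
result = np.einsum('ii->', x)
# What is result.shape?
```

()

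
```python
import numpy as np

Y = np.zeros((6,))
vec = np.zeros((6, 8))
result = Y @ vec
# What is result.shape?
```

(8,)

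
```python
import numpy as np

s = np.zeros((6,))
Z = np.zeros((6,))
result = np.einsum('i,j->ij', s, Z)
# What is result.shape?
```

(6, 6)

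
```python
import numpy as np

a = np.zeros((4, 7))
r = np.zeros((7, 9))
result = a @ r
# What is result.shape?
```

(4, 9)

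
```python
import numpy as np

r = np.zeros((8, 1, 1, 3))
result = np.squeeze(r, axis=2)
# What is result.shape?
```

(8, 1, 3)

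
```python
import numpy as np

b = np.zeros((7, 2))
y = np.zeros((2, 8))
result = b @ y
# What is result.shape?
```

(7, 8)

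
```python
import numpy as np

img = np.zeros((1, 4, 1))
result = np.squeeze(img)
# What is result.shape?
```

(4,)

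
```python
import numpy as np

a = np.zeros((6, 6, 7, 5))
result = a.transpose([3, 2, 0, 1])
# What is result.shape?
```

(5, 7, 6, 6)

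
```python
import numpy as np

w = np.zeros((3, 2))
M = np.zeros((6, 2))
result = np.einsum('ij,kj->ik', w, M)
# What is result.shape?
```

(3, 6)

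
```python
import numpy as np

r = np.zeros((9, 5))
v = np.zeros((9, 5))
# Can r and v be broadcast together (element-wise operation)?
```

Yes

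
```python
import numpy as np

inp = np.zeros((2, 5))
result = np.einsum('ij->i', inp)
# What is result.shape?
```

(2,)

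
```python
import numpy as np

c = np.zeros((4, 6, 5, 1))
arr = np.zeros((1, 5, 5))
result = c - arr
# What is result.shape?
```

(4, 6, 5, 5)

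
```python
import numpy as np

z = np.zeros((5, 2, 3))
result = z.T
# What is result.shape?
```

(3, 2, 5)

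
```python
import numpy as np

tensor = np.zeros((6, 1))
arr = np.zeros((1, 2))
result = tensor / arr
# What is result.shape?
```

(6, 2)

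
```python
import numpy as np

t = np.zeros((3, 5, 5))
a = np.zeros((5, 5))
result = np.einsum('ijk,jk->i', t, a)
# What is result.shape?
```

(3,)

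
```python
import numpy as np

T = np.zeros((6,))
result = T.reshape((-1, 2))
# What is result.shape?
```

(3, 2)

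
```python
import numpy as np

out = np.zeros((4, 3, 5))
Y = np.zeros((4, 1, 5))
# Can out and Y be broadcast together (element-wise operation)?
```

Yes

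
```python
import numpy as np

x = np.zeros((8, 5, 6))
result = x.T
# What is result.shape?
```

(6, 5, 8)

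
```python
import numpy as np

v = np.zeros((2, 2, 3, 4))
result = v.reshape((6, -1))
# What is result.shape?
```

(6, 8)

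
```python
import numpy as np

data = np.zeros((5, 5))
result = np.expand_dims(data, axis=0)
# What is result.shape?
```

(1, 5, 5)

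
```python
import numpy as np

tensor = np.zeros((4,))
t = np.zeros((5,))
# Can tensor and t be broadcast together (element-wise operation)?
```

No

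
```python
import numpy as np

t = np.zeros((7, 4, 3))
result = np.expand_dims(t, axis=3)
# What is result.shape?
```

(7, 4, 3, 1)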